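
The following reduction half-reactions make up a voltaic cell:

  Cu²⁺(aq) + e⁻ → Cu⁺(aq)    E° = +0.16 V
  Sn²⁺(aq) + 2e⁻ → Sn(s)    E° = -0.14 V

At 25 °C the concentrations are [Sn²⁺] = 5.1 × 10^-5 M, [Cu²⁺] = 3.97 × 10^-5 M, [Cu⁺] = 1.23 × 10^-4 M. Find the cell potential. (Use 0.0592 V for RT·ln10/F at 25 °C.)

The Cu²⁺/Cu⁺ couple has the higher reduction potential and acts as the cathode, so E°_cell = +0.16 − (-0.14) = 0.30 V.
Balancing electrons gives n = 2; the reaction quotient is Q = [Sn²⁺]·[Cu⁺]^2/[Cu²⁺]^2 = 4.9 × 10^-4.
At 25 °C, E = E° − (0.0592/n) log Q = 0.30 − (0.0592/2)(-3.310) = 0.300 + 0.098 = 0.398 V.

0.398 V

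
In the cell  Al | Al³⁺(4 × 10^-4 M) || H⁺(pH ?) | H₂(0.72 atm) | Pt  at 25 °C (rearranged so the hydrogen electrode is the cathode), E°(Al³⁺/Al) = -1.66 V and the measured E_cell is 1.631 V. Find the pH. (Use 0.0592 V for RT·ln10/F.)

pH = 1.69

E°_cell = 1.66 V and n = 6.
log Q = n(E° − E)/0.0592 = 6×(1.66 − 1.631)/0.0592 = 2.939.
With Q = [Al³⁺]^2·P(H₂)^3 / [H⁺]^6, solving for [H⁺] gives log[H⁺] = -1.694, so pH = 1.69.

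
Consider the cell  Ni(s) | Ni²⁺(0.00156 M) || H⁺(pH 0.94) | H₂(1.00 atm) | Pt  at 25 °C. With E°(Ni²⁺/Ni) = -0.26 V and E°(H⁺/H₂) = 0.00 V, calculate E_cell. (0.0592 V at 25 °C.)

The hydrogen couple is the cathode, so E°_cell = 0.26 V; n = 2.
[H⁺] = 10^(−0.94) = 0.11 M, and Q = [Ni²⁺]·P(H₂) / [H⁺]^2 = 0.118.
E = E° − (0.0592/2) log Q = 0.26 − (0.0592/2)(-0.927) = 0.287 V.

0.29 V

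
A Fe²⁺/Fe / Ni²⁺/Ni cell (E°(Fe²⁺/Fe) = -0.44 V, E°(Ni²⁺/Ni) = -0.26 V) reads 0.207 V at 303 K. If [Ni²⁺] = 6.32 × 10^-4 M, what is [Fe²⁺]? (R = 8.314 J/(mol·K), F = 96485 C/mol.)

8 × 10^-5 M

From the Nernst equation, ln Q = nF(E° − E)/RT = 2×96485×(0.18 − 0.207)/(8.314×303) = -2.068, so Q = 0.126.
With Q = [Fe²⁺]/[Ni²⁺] and the known concentrations, [Fe²⁺] in the numerator gives [Fe²⁺] = 8 × 10^-5 M.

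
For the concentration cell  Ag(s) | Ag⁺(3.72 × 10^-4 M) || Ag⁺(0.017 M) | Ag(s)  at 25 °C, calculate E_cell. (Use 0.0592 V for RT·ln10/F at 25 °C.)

0.098 V

Both half-cells are Ag⁺/Ag, so E°_cell = 0. The concentrated side is the cathode; the cell reaction moves Ag⁺ from high to low concentration with n = 1.
Q = [Ag⁺]_dilute/[Ag⁺]_conc = 3.72 × 10^-4/0.017 = 0.0219.
E = 0 − (0.0592/1) log Q = −(0.0592/1)(-1.660) = 0.0983 V.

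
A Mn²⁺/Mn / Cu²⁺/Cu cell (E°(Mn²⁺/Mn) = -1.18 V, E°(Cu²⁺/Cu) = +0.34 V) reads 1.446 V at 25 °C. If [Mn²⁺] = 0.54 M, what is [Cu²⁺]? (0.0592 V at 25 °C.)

From the Nernst equation, log Q = n(E° − E)/0.0592 = 2(1.52 − 1.446)/0.0592 = 2.500, so Q = 316.
With Q = [Mn²⁺]/[Cu²⁺] and the known concentrations, [Cu²⁺] in the denominator gives [Cu²⁺] = 0.0017 M.

0.0017 M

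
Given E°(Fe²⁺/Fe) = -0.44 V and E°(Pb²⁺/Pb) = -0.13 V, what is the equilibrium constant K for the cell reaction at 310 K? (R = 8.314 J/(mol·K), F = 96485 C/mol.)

E°_cell = -0.13 − (-0.44) = 0.31 V, with n = 2 electrons transferred.
At equilibrium E = 0, so the Nernst equation gives ln K = nFE°/RT = (2)(96485)(0.31)/((8.314)(310)) = 23.21.
K = e^23.21 = 1.2 × 10^10.

1.2 × 10^10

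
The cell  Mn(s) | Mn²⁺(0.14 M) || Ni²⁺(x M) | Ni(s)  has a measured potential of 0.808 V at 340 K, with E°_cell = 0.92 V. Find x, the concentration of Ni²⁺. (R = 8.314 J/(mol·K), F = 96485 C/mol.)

6.7 × 10^-5 M

From the Nernst equation, ln Q = nF(E° − E)/RT = 2×96485×(0.92 − 0.808)/(8.314×340) = 7.646, so Q = 2090.
With Q = [Mn²⁺]/[Ni²⁺] and the known concentrations, [Ni²⁺] in the denominator gives [Ni²⁺] = 6.7 × 10^-5 M.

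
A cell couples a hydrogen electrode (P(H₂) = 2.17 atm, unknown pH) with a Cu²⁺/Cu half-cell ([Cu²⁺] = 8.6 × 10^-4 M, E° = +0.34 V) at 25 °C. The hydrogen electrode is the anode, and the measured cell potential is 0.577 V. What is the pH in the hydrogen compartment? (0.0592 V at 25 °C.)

pH = 5.37

E°_cell = 0.34 V and n = 2.
log Q = n(E° − E)/0.0592 = 2×(0.34 − 0.577)/0.0592 = -8.007.
With Q = [H⁺]^2 / ([Cu²⁺]·P(H₂)), solving for [H⁺] gives log[H⁺] = -5.368, so pH = 5.37.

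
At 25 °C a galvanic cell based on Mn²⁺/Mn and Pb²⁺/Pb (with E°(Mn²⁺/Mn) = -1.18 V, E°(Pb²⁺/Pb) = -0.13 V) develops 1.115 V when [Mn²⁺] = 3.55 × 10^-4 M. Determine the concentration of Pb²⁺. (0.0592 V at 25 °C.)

From the Nernst equation, log Q = n(E° − E)/0.0592 = 2(1.05 − 1.115)/0.0592 = -2.196, so Q = 0.00637.
With Q = [Mn²⁺]/[Pb²⁺] and the known concentrations, [Pb²⁺] in the denominator gives [Pb²⁺] = 0.056 M.

0.056 M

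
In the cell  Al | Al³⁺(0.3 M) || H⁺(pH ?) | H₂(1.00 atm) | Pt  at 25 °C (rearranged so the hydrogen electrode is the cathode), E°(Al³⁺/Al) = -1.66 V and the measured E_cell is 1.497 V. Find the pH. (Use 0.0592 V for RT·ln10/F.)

E°_cell = 1.66 V and n = 6.
log Q = n(E° − E)/0.0592 = 6×(1.66 − 1.497)/0.0592 = 16.520.
With Q = [Al³⁺]^2·P(H₂)^3 / [H⁺]^6, solving for [H⁺] gives log[H⁺] = -2.928, so pH = 2.93.

pH = 2.93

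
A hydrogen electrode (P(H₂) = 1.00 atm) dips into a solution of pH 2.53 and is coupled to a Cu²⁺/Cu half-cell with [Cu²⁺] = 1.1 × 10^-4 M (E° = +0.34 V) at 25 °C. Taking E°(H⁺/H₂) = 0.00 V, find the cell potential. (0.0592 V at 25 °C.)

The Cu²⁺/Cu couple is the cathode, so E°_cell = 0.34 V; n = 2.
[H⁺] = 10^(−2.53) = 0.0030 M, and Q = [H⁺]^2 / ([Cu²⁺]·P(H₂)) = 0.0792.
E = E° − (0.0592/2) log Q = 0.34 − (0.0592/2)(-1.101) = 0.373 V.

0.37 V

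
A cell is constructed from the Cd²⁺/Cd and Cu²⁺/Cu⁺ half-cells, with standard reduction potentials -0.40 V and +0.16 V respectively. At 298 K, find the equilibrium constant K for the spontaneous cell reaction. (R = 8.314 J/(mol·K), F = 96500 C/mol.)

8.8 × 10^18

E°_cell = +0.16 − (-0.40) = 0.56 V, with n = 2 electrons transferred.
At equilibrium E = 0, so the Nernst equation gives ln K = nFE°/RT = (2)(96500)(0.56)/((8.314)(298)) = 43.62.
K = e^43.62 = 8.8 × 10^18.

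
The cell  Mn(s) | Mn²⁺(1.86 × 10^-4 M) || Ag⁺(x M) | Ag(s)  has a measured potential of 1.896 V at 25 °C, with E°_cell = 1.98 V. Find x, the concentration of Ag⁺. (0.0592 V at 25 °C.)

5.2 × 10^-4 M

From the Nernst equation, log Q = n(E° − E)/0.0592 = 2(1.98 − 1.896)/0.0592 = 2.838, so Q = 688.
With Q = [Mn²⁺]/[Ag⁺]^2 and the known concentrations, [Ag⁺]^2 in the denominator gives [Ag⁺] = 5.2 × 10^-4 M.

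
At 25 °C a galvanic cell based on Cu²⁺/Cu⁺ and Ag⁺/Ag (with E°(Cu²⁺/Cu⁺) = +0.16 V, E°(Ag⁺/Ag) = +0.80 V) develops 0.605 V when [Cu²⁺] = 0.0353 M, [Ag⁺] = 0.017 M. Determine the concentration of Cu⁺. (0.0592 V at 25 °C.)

0.53 M

From the Nernst equation, log Q = n(E° − E)/0.0592 = 1(0.64 − 0.605)/0.0592 = 0.591, so Q = 3.90.
With Q = [Cu²⁺]/([Cu⁺]·[Ag⁺]) and the known concentrations, [Cu⁺] in the denominator gives [Cu⁺] = 0.53 M.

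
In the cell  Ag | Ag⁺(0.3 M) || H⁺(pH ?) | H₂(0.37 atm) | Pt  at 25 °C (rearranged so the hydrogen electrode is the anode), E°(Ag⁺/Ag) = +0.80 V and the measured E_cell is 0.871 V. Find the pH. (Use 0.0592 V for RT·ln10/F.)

E°_cell = 0.80 V and n = 2.
log Q = n(E° − E)/0.0592 = 2×(0.80 − 0.871)/0.0592 = -2.399.
With Q = [H⁺]^2 / ([Ag⁺]^2·P(H₂)), solving for [H⁺] gives log[H⁺] = -1.938, so pH = 1.94.

pH = 1.94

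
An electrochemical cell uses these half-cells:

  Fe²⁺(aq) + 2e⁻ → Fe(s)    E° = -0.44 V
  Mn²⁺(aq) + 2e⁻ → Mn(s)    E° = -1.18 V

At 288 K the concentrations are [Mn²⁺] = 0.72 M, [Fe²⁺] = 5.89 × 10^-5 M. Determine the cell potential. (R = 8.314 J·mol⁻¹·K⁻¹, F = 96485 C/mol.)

The Fe²⁺/Fe couple has the higher reduction potential and acts as the cathode, so E°_cell = -0.44 − (-1.18) = 0.74 V.
Balancing electrons gives n = 2; the reaction quotient is Q = [Mn²⁺]/[Fe²⁺] = 1.22 × 10^4.
E = E° − (RT/nF) ln Q = 0.74 − (8.314×288)/(2×96485) × (9.411) = 0.740 − 0.117 = 0.623 V.

0.623 V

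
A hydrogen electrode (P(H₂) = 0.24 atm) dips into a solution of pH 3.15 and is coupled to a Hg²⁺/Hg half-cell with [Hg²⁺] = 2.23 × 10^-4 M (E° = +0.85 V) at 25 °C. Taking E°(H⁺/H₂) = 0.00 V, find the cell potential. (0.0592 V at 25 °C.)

0.91 V

The Hg²⁺/Hg couple is the cathode, so E°_cell = 0.85 V; n = 2.
[H⁺] = 10^(−3.15) = 7.1 × 10^-4 M, and Q = [H⁺]^2 / ([Hg²⁺]·P(H₂)) = 0.00936.
E = E° − (0.0592/2) log Q = 0.85 − (0.0592/2)(-2.029) = 0.910 V.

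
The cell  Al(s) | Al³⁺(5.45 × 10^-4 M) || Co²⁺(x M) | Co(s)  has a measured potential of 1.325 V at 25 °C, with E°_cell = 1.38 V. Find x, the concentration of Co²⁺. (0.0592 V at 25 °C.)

From the Nernst equation, log Q = n(E° − E)/0.0592 = 6(1.38 − 1.325)/0.0592 = 5.574, so Q = 3.75 × 10^5.
With Q = [Al³⁺]^2/[Co²⁺]^3 and the known concentrations, [Co²⁺]^3 in the denominator gives [Co²⁺] = 9.3 × 10^-5 M.

9.3 × 10^-5 M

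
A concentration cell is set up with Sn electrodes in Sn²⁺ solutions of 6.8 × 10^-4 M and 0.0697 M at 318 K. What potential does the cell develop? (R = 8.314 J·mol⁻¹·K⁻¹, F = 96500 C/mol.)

0.063 V

Both half-cells are Sn²⁺/Sn, so E°_cell = 0. The concentrated side is the cathode; the cell reaction moves Sn²⁺ from high to low concentration with n = 2.
Q = [Sn²⁺]_dilute/[Sn²⁺]_conc = 6.8 × 10^-4/0.0697 = 0.00976.
E = 0 − (RT/nF) ln Q = −((8.314×318)/(2×96500))(-4.630) = 0.0634 V.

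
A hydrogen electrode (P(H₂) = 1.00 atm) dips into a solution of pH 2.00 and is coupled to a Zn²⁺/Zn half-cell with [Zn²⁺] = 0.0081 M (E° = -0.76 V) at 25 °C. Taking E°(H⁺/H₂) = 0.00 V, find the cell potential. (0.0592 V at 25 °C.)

The hydrogen couple is the cathode, so E°_cell = 0.76 V; n = 2.
[H⁺] = 10^(−2.00) = 0.010 M, and Q = [Zn²⁺]·P(H₂) / [H⁺]^2 = 81.0.
E = E° − (0.0592/2) log Q = 0.76 − (0.0592/2)(1.908) = 0.704 V.

0.70 V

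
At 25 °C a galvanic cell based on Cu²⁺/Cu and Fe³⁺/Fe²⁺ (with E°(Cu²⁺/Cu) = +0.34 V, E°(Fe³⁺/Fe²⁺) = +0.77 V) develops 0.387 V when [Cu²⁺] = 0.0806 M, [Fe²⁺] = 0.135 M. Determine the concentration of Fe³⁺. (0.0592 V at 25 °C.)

0.0072 M

From the Nernst equation, log Q = n(E° − E)/0.0592 = 2(0.43 − 0.387)/0.0592 = 1.453, so Q = 28.4.
With Q = [Cu²⁺]·[Fe²⁺]^2/[Fe³⁺]^2 and the known concentrations, [Fe³⁺]^2 in the denominator gives [Fe³⁺] = 0.0072 M.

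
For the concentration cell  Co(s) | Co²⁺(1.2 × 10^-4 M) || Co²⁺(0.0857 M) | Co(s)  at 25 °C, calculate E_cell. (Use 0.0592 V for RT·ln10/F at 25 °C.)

0.084 V

Both half-cells are Co²⁺/Co, so E°_cell = 0. The concentrated side is the cathode; the cell reaction moves Co²⁺ from high to low concentration with n = 2.
Q = [Co²⁺]_dilute/[Co²⁺]_conc = 1.2 × 10^-4/0.0857 = 0.00140.
E = 0 − (0.0592/2) log Q = −(0.0592/2)(-2.854) = 0.0845 V.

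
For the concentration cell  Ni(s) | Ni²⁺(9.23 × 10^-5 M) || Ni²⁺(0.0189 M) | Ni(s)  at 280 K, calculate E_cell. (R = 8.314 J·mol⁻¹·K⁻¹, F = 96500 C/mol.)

Both half-cells are Ni²⁺/Ni, so E°_cell = 0. The concentrated side is the cathode; the cell reaction moves Ni²⁺ from high to low concentration with n = 2.
Q = [Ni²⁺]_dilute/[Ni²⁺]_conc = 9.23 × 10^-5/0.0189 = 0.00488.
E = 0 − (RT/nF) ln Q = −((8.314×280)/(2×96500))(-5.322) = 0.0642 V.

0.064 V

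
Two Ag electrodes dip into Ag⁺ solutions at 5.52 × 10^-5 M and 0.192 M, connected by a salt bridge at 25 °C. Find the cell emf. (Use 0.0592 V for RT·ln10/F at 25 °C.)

0.21 V

Both half-cells are Ag⁺/Ag, so E°_cell = 0. The concentrated side is the cathode; the cell reaction moves Ag⁺ from high to low concentration with n = 1.
Q = [Ag⁺]_dilute/[Ag⁺]_conc = 5.52 × 10^-5/0.192 = 2.88 × 10^-4.
E = 0 − (0.0592/1) log Q = −(0.0592/1)(-3.541) = 0.2096 V.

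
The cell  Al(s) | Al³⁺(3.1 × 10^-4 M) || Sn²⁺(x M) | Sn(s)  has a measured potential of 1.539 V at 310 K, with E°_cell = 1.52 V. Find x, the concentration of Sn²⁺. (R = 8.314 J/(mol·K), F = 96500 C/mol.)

0.019 M

From the Nernst equation, ln Q = nF(E° − E)/RT = 6×96500×(1.52 − 1.539)/(8.314×310) = -4.268, so Q = 0.0140.
With Q = [Al³⁺]^2/[Sn²⁺]^3 and the known concentrations, [Sn²⁺]^3 in the denominator gives [Sn²⁺] = 0.019 M.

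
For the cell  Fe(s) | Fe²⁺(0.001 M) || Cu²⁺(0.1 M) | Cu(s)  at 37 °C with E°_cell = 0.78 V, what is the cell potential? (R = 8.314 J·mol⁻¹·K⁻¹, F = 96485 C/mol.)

0.842 V

Balancing electrons gives n = 2; the reaction quotient is Q = [Fe²⁺]/[Cu²⁺] = 0.0100.
E = E° − (RT/nF) ln Q = 0.78 − (8.314×310)/(2×96485) × (-4.605) = 0.780 + 0.062 = 0.842 V.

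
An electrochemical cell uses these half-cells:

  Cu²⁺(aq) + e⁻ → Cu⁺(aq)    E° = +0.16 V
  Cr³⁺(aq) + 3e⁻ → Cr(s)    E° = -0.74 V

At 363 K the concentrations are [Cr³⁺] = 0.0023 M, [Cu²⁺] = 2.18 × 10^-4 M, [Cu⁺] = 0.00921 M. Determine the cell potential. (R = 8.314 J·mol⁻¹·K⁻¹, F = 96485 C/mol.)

The Cu²⁺/Cu⁺ couple has the higher reduction potential and acts as the cathode, so E°_cell = +0.16 − (-0.74) = 0.90 V.
Balancing electrons gives n = 3; the reaction quotient is Q = [Cr³⁺]·[Cu⁺]^3/[Cu²⁺]^3 = 173.
E = E° − (RT/nF) ln Q = 0.90 − (8.314×363)/(3×96485) × (5.156) = 0.900 − 0.054 = 0.846 V.

0.846 V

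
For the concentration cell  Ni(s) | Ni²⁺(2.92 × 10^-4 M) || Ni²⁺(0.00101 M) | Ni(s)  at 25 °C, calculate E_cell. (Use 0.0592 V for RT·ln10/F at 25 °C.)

0.016 V

Both half-cells are Ni²⁺/Ni, so E°_cell = 0. The concentrated side is the cathode; the cell reaction moves Ni²⁺ from high to low concentration with n = 2.
Q = [Ni²⁺]_dilute/[Ni²⁺]_conc = 2.92 × 10^-4/0.00101 = 0.289.
E = 0 − (0.0592/2) log Q = −(0.0592/2)(-0.539) = 0.0160 V.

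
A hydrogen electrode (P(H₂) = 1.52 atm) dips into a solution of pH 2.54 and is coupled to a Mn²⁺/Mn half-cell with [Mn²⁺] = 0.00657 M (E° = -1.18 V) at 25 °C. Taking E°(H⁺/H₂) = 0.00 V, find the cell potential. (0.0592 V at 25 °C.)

The hydrogen couple is the cathode, so E°_cell = 1.18 V; n = 2.
[H⁺] = 10^(−2.54) = 0.0029 M, and Q = [Mn²⁺]·P(H₂) / [H⁺]^2 = 1200.
E = E° − (0.0592/2) log Q = 1.18 − (0.0592/2)(3.079) = 1.089 V.

1.09 V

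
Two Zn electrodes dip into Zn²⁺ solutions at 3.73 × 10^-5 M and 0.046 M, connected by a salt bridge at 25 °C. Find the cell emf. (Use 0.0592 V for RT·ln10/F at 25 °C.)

Both half-cells are Zn²⁺/Zn, so E°_cell = 0. The concentrated side is the cathode; the cell reaction moves Zn²⁺ from high to low concentration with n = 2.
Q = [Zn²⁺]_dilute/[Zn²⁺]_conc = 3.73 × 10^-5/0.046 = 8.11 × 10^-4.
E = 0 − (0.0592/2) log Q = −(0.0592/2)(-3.091) = 0.0915 V.

0.091 V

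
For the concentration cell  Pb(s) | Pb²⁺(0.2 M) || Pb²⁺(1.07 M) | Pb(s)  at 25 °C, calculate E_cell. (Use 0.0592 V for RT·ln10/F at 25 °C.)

0.022 V

Both half-cells are Pb²⁺/Pb, so E°_cell = 0. The concentrated side is the cathode; the cell reaction moves Pb²⁺ from high to low concentration with n = 2.
Q = [Pb²⁺]_dilute/[Pb²⁺]_conc = 0.2/1.07 = 0.187.
E = 0 − (0.0592/2) log Q = −(0.0592/2)(-0.728) = 0.0215 V.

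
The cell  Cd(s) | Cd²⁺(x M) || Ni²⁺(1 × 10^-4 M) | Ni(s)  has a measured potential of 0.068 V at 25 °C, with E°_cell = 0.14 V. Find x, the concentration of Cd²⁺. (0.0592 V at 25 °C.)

From the Nernst equation, log Q = n(E° − E)/0.0592 = 2(0.14 − 0.068)/0.0592 = 2.432, so Q = 271.
With Q = [Cd²⁺]/[Ni²⁺] and the known concentrations, [Cd²⁺] in the numerator gives [Cd²⁺] = 0.027 M.

0.027 M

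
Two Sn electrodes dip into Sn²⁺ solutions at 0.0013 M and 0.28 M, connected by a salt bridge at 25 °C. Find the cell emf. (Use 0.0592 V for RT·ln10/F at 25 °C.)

Both half-cells are Sn²⁺/Sn, so E°_cell = 0. The concentrated side is the cathode; the cell reaction moves Sn²⁺ from high to low concentration with n = 2.
Q = [Sn²⁺]_dilute/[Sn²⁺]_conc = 0.0013/0.28 = 0.00464.
E = 0 − (0.0592/2) log Q = −(0.0592/2)(-2.333) = 0.0691 V.

0.069 V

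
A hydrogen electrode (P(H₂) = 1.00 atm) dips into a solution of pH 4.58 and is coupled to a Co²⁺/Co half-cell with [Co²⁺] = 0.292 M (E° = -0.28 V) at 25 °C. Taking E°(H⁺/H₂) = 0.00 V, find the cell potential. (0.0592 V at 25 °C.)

0.025 V

The hydrogen couple is the cathode, so E°_cell = 0.28 V; n = 2.
[H⁺] = 10^(−4.58) = 2.6 × 10^-5 M, and Q = [Co²⁺]·P(H₂) / [H⁺]^2 = 4.22 × 10^8.
E = E° − (0.0592/2) log Q = 0.28 − (0.0592/2)(8.625) = 0.025 V.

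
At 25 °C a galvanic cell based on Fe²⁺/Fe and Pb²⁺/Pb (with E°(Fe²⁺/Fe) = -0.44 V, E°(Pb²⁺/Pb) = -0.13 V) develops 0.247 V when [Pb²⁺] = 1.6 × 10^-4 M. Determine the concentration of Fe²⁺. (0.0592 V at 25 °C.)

From the Nernst equation, log Q = n(E° − E)/0.0592 = 2(0.31 − 0.247)/0.0592 = 2.128, so Q = 134.
With Q = [Fe²⁺]/[Pb²⁺] and the known concentrations, [Fe²⁺] in the numerator gives [Fe²⁺] = 0.022 M.

0.022 M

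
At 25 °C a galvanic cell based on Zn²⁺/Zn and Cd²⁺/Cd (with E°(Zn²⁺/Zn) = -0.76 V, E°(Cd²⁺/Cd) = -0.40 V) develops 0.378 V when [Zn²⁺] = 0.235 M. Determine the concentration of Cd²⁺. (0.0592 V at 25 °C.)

0.95 M

From the Nernst equation, log Q = n(E° − E)/0.0592 = 2(0.36 − 0.378)/0.0592 = -0.608, so Q = 0.247.
With Q = [Zn²⁺]/[Cd²⁺] and the known concentrations, [Cd²⁺] in the denominator gives [Cd²⁺] = 0.95 M.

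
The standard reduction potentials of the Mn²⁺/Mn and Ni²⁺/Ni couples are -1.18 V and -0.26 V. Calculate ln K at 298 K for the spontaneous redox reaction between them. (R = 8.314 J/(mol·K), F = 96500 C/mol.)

E°_cell = -0.26 − (-1.18) = 0.92 V, with n = 2 electrons transferred.
At equilibrium E = 0, so the Nernst equation gives ln K = nFE°/RT = (2)(96500)(0.92)/((8.314)(298)) = 71.67.

ln K = 71.7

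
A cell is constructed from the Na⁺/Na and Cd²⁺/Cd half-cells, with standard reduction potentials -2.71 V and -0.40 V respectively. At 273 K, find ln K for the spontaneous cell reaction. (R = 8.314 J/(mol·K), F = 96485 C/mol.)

E°_cell = -0.40 − (-2.71) = 2.31 V, with n = 2 electrons transferred.
At equilibrium E = 0, so the Nernst equation gives ln K = nFE°/RT = (2)(96485)(2.31)/((8.314)(273)) = 196.39.

ln K = 196.4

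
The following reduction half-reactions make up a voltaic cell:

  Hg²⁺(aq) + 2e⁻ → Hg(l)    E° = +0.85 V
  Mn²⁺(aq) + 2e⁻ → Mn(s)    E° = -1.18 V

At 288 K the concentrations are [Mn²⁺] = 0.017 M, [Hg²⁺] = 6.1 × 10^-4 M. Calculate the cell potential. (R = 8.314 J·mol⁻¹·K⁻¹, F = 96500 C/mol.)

1.99 V

The Hg²⁺/Hg couple has the higher reduction potential and acts as the cathode, so E°_cell = +0.85 − (-1.18) = 2.03 V.
Balancing electrons gives n = 2; the reaction quotient is Q = [Mn²⁺]/[Hg²⁺] = 27.9.
E = E° − (RT/nF) ln Q = 2.03 − (8.314×288)/(2×96500) × (3.328) = 2.030 − 0.041 = 1.989 V.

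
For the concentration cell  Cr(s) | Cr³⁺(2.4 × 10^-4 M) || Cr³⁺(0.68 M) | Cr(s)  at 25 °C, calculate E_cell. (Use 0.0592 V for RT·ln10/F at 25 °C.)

Both half-cells are Cr³⁺/Cr, so E°_cell = 0. The concentrated side is the cathode; the cell reaction moves Cr³⁺ from high to low concentration with n = 3.
Q = [Cr³⁺]_dilute/[Cr³⁺]_conc = 2.4 × 10^-4/0.68 = 3.53 × 10^-4.
E = 0 − (0.0592/3) log Q = −(0.0592/3)(-3.452) = 0.0681 V.

0.068 V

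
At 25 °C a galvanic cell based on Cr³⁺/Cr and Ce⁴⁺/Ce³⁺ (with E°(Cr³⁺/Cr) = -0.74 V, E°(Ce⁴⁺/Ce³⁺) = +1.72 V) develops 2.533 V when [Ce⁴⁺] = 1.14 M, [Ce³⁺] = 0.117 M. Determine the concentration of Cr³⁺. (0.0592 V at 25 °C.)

0.18 M

From the Nernst equation, log Q = n(E° − E)/0.0592 = 3(2.46 − 2.533)/0.0592 = -3.699, so Q = 2 × 10^-4.
With Q = [Cr³⁺]·[Ce³⁺]^3/[Ce⁴⁺]^3 and the known concentrations, [Cr³⁺] in the numerator gives [Cr³⁺] = 0.18 M.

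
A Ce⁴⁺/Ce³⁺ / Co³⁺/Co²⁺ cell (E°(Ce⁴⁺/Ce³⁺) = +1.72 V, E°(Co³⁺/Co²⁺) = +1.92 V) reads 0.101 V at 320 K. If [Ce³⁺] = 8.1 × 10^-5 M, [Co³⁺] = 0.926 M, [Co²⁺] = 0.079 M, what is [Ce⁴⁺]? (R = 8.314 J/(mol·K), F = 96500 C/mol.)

From the Nernst equation, ln Q = nF(E° − E)/RT = 1×96500×(0.20 − 0.101)/(8.314×320) = 3.591, so Q = 36.3.
With Q = [Ce⁴⁺]·[Co²⁺]/([Ce³⁺]·[Co³⁺]) and the known concentrations, [Ce⁴⁺] in the numerator gives [Ce⁴⁺] = 0.034 M.

0.034 M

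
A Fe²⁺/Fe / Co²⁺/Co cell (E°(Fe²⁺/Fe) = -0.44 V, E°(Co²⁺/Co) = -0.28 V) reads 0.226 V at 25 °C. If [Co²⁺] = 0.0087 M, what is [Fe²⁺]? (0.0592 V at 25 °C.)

5.1 × 10^-5 M

From the Nernst equation, log Q = n(E° − E)/0.0592 = 2(0.16 − 0.226)/0.0592 = -2.230, so Q = 0.00589.
With Q = [Fe²⁺]/[Co²⁺] and the known concentrations, [Fe²⁺] in the numerator gives [Fe²⁺] = 5.1 × 10^-5 M.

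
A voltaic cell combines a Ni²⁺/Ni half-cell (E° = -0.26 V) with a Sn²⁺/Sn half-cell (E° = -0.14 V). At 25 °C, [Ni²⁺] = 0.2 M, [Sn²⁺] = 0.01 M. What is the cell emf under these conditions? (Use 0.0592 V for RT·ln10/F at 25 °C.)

The Sn²⁺/Sn couple has the higher reduction potential and acts as the cathode, so E°_cell = -0.14 − (-0.26) = 0.12 V.
Balancing electrons gives n = 2; the reaction quotient is Q = [Ni²⁺]/[Sn²⁺] = 20.0.
At 25 °C, E = E° − (0.0592/n) log Q = 0.12 − (0.0592/2)(1.301) = 0.120 − 0.039 = 0.081 V.

0.081 V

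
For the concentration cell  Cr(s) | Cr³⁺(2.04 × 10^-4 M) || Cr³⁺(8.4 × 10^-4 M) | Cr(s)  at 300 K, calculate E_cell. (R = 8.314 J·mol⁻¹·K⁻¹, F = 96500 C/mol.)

0.012 V

Both half-cells are Cr³⁺/Cr, so E°_cell = 0. The concentrated side is the cathode; the cell reaction moves Cr³⁺ from high to low concentration with n = 3.
Q = [Cr³⁺]_dilute/[Cr³⁺]_conc = 2.04 × 10^-4/8.4 × 10^-4 = 0.243.
E = 0 − (RT/nF) ln Q = −((8.314×300)/(3×96500))(-1.415) = 0.0122 V.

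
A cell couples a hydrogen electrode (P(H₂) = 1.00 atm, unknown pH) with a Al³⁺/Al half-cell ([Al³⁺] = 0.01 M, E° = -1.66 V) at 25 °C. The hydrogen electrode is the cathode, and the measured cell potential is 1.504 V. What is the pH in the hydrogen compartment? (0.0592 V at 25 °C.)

E°_cell = 1.66 V and n = 6.
log Q = n(E° − E)/0.0592 = 6×(1.66 − 1.504)/0.0592 = 15.811.
With Q = [Al³⁺]^2·P(H₂)^3 / [H⁺]^6, solving for [H⁺] gives log[H⁺] = -3.302, so pH = 3.30.

pH = 3.30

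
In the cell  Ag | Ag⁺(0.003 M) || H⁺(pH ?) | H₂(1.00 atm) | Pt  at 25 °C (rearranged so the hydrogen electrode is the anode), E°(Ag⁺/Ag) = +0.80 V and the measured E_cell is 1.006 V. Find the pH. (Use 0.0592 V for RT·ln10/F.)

E°_cell = 0.80 V and n = 2.
log Q = n(E° − E)/0.0592 = 2×(0.80 − 1.006)/0.0592 = -6.959.
With Q = [H⁺]^2 / ([Ag⁺]^2·P(H₂)), solving for [H⁺] gives log[H⁺] = -6.003, so pH = 6.00.

pH = 6.00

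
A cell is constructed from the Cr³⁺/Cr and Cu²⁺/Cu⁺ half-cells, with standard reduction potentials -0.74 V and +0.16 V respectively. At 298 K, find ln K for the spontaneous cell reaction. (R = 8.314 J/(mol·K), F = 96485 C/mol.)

ln K = 105.1

E°_cell = +0.16 − (-0.74) = 0.90 V, with n = 3 electrons transferred.
At equilibrium E = 0, so the Nernst equation gives ln K = nFE°/RT = (3)(96485)(0.90)/((8.314)(298)) = 105.15.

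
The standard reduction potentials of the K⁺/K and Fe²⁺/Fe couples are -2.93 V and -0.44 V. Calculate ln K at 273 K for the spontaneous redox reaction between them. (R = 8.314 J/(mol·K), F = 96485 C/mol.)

E°_cell = -0.44 − (-2.93) = 2.49 V, with n = 2 electrons transferred.
At equilibrium E = 0, so the Nernst equation gives ln K = nFE°/RT = (2)(96485)(2.49)/((8.314)(273)) = 211.70.

ln K = 211.7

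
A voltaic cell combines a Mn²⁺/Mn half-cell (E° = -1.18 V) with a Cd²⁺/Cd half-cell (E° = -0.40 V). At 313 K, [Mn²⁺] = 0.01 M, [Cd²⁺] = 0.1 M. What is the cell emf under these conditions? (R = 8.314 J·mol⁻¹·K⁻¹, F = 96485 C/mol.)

The Cd²⁺/Cd couple has the higher reduction potential and acts as the cathode, so E°_cell = -0.40 − (-1.18) = 0.78 V.
Balancing electrons gives n = 2; the reaction quotient is Q = [Mn²⁺]/[Cd²⁺] = 0.100.
E = E° − (RT/nF) ln Q = 0.78 − (8.314×313)/(2×96485) × (-2.303) = 0.780 + 0.031 = 0.811 V.

0.811 V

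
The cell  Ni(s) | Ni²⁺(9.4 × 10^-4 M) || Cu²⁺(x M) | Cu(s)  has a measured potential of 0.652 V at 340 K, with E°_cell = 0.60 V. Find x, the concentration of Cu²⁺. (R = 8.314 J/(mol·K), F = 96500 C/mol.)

0.033 M

From the Nernst equation, ln Q = nF(E° − E)/RT = 2×96500×(0.60 − 0.652)/(8.314×340) = -3.550, so Q = 0.0287.
With Q = [Ni²⁺]/[Cu²⁺] and the known concentrations, [Cu²⁺] in the denominator gives [Cu²⁺] = 0.033 M.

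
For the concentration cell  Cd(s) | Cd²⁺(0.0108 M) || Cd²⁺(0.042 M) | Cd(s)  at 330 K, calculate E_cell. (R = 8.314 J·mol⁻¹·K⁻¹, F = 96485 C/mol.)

Both half-cells are Cd²⁺/Cd, so E°_cell = 0. The concentrated side is the cathode; the cell reaction moves Cd²⁺ from high to low concentration with n = 2.
Q = [Cd²⁺]_dilute/[Cd²⁺]_conc = 0.0108/0.042 = 0.257.
E = 0 − (RT/nF) ln Q = −((8.314×330)/(2×96485))(-1.358) = 0.0193 V.

0.019 V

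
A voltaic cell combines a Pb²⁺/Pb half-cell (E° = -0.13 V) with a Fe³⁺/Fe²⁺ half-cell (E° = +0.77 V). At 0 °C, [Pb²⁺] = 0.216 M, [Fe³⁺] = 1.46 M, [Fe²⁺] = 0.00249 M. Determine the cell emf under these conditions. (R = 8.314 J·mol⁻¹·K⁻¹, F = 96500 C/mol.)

The Fe³⁺/Fe²⁺ couple has the higher reduction potential and acts as the cathode, so E°_cell = +0.77 − (-0.13) = 0.90 V.
Balancing electrons gives n = 2; the reaction quotient is Q = [Pb²⁺]·[Fe²⁺]^2/[Fe³⁺]^2 = 6.28 × 10^-7.
E = E° − (RT/nF) ln Q = 0.90 − (8.314×273)/(2×96500) × (-14.280) = 0.900 + 0.168 = 1.068 V.

1.07 V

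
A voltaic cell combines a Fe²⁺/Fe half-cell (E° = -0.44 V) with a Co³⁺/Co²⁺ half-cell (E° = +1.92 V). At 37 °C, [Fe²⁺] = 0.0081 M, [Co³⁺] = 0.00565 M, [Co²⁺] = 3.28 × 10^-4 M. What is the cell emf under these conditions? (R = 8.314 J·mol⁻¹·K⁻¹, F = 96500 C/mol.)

2.50 V

The Co³⁺/Co²⁺ couple has the higher reduction potential and acts as the cathode, so E°_cell = +1.92 − (-0.44) = 2.36 V.
Balancing electrons gives n = 2; the reaction quotient is Q = [Fe²⁺]·[Co²⁺]^2/[Co³⁺]^2 = 2.73 × 10^-5.
E = E° − (RT/nF) ln Q = 2.36 − (8.314×310)/(2×96500) × (-10.509) = 2.360 + 0.140 = 2.500 V.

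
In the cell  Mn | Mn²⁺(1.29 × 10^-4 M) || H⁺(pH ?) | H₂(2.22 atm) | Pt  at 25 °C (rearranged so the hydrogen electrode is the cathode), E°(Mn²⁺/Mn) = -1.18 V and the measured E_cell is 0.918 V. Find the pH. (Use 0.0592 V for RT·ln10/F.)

pH = 6.20

E°_cell = 1.18 V and n = 2.
log Q = n(E° − E)/0.0592 = 2×(1.18 − 0.918)/0.0592 = 8.851.
With Q = [Mn²⁺]·P(H₂) / [H⁺]^2, solving for [H⁺] gives log[H⁺] = -6.197, so pH = 6.20.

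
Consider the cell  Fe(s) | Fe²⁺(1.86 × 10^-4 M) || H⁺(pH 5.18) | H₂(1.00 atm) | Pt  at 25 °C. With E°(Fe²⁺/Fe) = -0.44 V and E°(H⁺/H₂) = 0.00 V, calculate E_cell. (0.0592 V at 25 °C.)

0.24 V

The hydrogen couple is the cathode, so E°_cell = 0.44 V; n = 2.
[H⁺] = 10^(−5.18) = 6.6 × 10^-6 M, and Q = [Fe²⁺]·P(H₂) / [H⁺]^2 = 4.26 × 10^6.
E = E° − (0.0592/2) log Q = 0.44 − (0.0592/2)(6.630) = 0.244 V.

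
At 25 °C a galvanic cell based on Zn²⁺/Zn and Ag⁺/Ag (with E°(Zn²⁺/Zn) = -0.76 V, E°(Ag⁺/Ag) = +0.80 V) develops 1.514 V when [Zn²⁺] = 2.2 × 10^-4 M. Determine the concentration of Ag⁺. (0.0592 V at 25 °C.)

0.0025 M

From the Nernst equation, log Q = n(E° − E)/0.0592 = 2(1.56 − 1.514)/0.0592 = 1.554, so Q = 35.8.
With Q = [Zn²⁺]/[Ag⁺]^2 and the known concentrations, [Ag⁺]^2 in the denominator gives [Ag⁺] = 0.0025 M.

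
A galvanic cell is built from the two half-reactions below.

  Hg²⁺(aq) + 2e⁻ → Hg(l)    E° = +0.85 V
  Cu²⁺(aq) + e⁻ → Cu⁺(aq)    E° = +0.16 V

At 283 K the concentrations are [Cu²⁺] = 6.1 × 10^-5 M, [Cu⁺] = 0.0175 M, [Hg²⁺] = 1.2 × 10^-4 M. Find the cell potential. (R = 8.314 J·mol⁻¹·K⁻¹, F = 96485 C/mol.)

The Hg²⁺/Hg couple has the higher reduction potential and acts as the cathode, so E°_cell = +0.85 − (+0.16) = 0.69 V.
Balancing electrons gives n = 2; the reaction quotient is Q = [Cu²⁺]^2/([Cu⁺]^2·[Hg²⁺]) = 0.101.
E = E° − (RT/nF) ln Q = 0.69 − (8.314×283)/(2×96485) × (-2.290) = 0.690 + 0.028 = 0.718 V.

0.718 V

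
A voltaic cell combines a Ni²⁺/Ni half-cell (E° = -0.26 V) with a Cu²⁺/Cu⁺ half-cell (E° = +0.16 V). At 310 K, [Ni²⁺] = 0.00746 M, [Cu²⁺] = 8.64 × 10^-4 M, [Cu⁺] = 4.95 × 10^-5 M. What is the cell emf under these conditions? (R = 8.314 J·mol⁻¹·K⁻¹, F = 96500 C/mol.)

The Cu²⁺/Cu⁺ couple has the higher reduction potential and acts as the cathode, so E°_cell = +0.16 − (-0.26) = 0.42 V.
Balancing electrons gives n = 2; the reaction quotient is Q = [Ni²⁺]·[Cu⁺]^2/[Cu²⁺]^2 = 2.45 × 10^-5.
E = E° − (RT/nF) ln Q = 0.42 − (8.314×310)/(2×96500) × (-10.617) = 0.420 + 0.142 = 0.562 V.

0.562 V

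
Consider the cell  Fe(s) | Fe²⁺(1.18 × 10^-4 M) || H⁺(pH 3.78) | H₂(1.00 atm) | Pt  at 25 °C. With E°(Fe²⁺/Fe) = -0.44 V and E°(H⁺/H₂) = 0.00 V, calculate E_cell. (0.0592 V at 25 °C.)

The hydrogen couple is the cathode, so E°_cell = 0.44 V; n = 2.
[H⁺] = 10^(−3.78) = 1.7 × 10^-4 M, and Q = [Fe²⁺]·P(H₂) / [H⁺]^2 = 4280.
E = E° − (0.0592/2) log Q = 0.44 − (0.0592/2)(3.632) = 0.332 V.

0.33 V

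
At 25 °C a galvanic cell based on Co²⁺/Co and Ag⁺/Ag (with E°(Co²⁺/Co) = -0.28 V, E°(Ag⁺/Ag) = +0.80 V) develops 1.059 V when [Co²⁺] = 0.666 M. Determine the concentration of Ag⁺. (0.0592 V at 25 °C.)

0.36 M

From the Nernst equation, log Q = n(E° − E)/0.0592 = 2(1.08 − 1.059)/0.0592 = 0.709, so Q = 5.12.
With Q = [Co²⁺]/[Ag⁺]^2 and the known concentrations, [Ag⁺]^2 in the denominator gives [Ag⁺] = 0.36 M.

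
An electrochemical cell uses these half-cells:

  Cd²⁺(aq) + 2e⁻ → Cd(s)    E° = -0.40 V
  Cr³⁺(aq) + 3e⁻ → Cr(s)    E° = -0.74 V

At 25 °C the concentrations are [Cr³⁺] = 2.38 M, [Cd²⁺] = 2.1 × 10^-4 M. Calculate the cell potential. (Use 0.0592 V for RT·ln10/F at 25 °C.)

The Cd²⁺/Cd couple has the higher reduction potential and acts as the cathode, so E°_cell = -0.40 − (-0.74) = 0.34 V.
Balancing electrons gives n = 6; the reaction quotient is Q = [Cr³⁺]^2/[Cd²⁺]^3 = 6.12 × 10^11.
At 25 °C, E = E° − (0.0592/n) log Q = 0.34 − (0.0592/6)(11.786) = 0.340 − 0.116 = 0.224 V.

0.224 V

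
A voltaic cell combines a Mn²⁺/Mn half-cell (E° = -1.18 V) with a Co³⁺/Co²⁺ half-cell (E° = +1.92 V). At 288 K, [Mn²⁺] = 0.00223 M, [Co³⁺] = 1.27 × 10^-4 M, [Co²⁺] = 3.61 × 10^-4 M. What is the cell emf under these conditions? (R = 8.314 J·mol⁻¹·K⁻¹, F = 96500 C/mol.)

3.15 V

The Co³⁺/Co²⁺ couple has the higher reduction potential and acts as the cathode, so E°_cell = +1.92 − (-1.18) = 3.10 V.
Balancing electrons gives n = 2; the reaction quotient is Q = [Mn²⁺]·[Co²⁺]^2/[Co³⁺]^2 = 0.0180.
E = E° − (RT/nF) ln Q = 3.10 − (8.314×288)/(2×96500) × (-4.016) = 3.100 + 0.050 = 3.150 V.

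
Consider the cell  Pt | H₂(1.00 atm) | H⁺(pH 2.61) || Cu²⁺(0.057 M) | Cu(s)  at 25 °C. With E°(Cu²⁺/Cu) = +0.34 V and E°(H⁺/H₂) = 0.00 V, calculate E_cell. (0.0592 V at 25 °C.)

0.46 V

The Cu²⁺/Cu couple is the cathode, so E°_cell = 0.34 V; n = 2.
[H⁺] = 10^(−2.61) = 0.0025 M, and Q = [H⁺]^2 / ([Cu²⁺]·P(H₂)) = 1.06 × 10^-4.
E = E° − (0.0592/2) log Q = 0.34 − (0.0592/2)(-3.976) = 0.458 V.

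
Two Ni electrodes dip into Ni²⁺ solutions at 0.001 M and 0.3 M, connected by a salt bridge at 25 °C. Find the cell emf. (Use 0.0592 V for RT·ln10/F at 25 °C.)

Both half-cells are Ni²⁺/Ni, so E°_cell = 0. The concentrated side is the cathode; the cell reaction moves Ni²⁺ from high to low concentration with n = 2.
Q = [Ni²⁺]_dilute/[Ni²⁺]_conc = 0.001/0.3 = 0.00333.
E = 0 − (0.0592/2) log Q = −(0.0592/2)(-2.477) = 0.0733 V.

0.073 V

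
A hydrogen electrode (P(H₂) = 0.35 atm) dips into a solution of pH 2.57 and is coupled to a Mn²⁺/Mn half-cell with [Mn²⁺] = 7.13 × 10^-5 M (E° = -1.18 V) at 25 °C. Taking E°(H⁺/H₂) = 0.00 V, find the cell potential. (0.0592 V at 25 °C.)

1.16 V

The hydrogen couple is the cathode, so E°_cell = 1.18 V; n = 2.
[H⁺] = 10^(−2.57) = 0.0027 M, and Q = [Mn²⁺]·P(H₂) / [H⁺]^2 = 3.44.
E = E° − (0.0592/2) log Q = 1.18 − (0.0592/2)(0.537) = 1.164 V.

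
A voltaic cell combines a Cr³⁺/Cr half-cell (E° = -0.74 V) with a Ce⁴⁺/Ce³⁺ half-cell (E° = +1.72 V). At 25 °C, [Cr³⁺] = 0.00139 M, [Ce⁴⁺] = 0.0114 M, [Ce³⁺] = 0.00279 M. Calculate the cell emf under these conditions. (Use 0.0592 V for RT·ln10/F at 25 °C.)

The Ce⁴⁺/Ce³⁺ couple has the higher reduction potential and acts as the cathode, so E°_cell = +1.72 − (-0.74) = 2.46 V.
Balancing electrons gives n = 3; the reaction quotient is Q = [Cr³⁺]·[Ce³⁺]^3/[Ce⁴⁺]^3 = 2.04 × 10^-5.
At 25 °C, E = E° − (0.0592/n) log Q = 2.46 − (0.0592/3)(-4.691) = 2.460 + 0.093 = 2.553 V.

2.55 V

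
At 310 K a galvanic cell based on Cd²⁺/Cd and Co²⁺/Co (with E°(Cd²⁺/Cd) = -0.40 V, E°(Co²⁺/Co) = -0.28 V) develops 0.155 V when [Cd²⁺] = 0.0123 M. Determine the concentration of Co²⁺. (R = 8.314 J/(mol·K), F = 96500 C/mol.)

0.17 M

From the Nernst equation, ln Q = nF(E° − E)/RT = 2×96500×(0.12 − 0.155)/(8.314×310) = -2.621, so Q = 0.0727.
With Q = [Cd²⁺]/[Co²⁺] and the known concentrations, [Co²⁺] in the denominator gives [Co²⁺] = 0.17 M.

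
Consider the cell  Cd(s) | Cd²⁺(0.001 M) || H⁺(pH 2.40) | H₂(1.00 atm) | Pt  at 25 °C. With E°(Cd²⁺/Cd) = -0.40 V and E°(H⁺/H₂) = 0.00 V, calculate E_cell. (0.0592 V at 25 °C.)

The hydrogen couple is the cathode, so E°_cell = 0.40 V; n = 2.
[H⁺] = 10^(−2.40) = 0.0040 M, and Q = [Cd²⁺]·P(H₂) / [H⁺]^2 = 63.1.
E = E° − (0.0592/2) log Q = 0.40 − (0.0592/2)(1.800) = 0.347 V.

0.35 V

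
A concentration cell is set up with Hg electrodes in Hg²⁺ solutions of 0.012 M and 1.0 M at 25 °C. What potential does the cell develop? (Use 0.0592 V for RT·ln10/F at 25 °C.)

0.057 V

Both half-cells are Hg²⁺/Hg, so E°_cell = 0. The concentrated side is the cathode; the cell reaction moves Hg²⁺ from high to low concentration with n = 2.
Q = [Hg²⁺]_dilute/[Hg²⁺]_conc = 0.012/1.0 = 0.0120.
E = 0 − (0.0592/2) log Q = −(0.0592/2)(-1.921) = 0.0569 V.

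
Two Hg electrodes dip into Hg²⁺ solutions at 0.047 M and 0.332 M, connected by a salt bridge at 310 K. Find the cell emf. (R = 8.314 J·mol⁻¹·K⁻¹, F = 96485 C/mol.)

Both half-cells are Hg²⁺/Hg, so E°_cell = 0. The concentrated side is the cathode; the cell reaction moves Hg²⁺ from high to low concentration with n = 2.
Q = [Hg²⁺]_dilute/[Hg²⁺]_conc = 0.047/0.332 = 0.142.
E = 0 − (RT/nF) ln Q = −((8.314×310)/(2×96485))(-1.955) = 0.0261 V.

0.026 V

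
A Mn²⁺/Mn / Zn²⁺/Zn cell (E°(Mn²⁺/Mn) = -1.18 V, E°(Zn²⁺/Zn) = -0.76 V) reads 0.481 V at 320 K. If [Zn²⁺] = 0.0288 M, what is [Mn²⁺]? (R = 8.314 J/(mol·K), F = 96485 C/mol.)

3.5 × 10^-4 M

From the Nernst equation, ln Q = nF(E° − E)/RT = 2×96485×(0.42 − 0.481)/(8.314×320) = -4.424, so Q = 0.0120.
With Q = [Mn²⁺]/[Zn²⁺] and the known concentrations, [Mn²⁺] in the numerator gives [Mn²⁺] = 3.5 × 10^-4 M.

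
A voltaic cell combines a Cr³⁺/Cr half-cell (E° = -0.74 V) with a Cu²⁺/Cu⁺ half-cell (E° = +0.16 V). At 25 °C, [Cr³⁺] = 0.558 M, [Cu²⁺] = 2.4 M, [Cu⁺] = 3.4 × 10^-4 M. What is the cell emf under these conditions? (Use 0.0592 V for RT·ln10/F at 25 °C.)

The Cu²⁺/Cu⁺ couple has the higher reduction potential and acts as the cathode, so E°_cell = +0.16 − (-0.74) = 0.90 V.
Balancing electrons gives n = 3; the reaction quotient is Q = [Cr³⁺]·[Cu⁺]^3/[Cu²⁺]^3 = 1.59 × 10^-12.
At 25 °C, E = E° − (0.0592/n) log Q = 0.90 − (0.0592/3)(-11.800) = 0.900 + 0.233 = 1.133 V.

1.13 V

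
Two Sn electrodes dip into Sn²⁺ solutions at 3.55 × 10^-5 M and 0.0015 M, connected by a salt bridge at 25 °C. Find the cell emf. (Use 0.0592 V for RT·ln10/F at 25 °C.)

0.048 V

Both half-cells are Sn²⁺/Sn, so E°_cell = 0. The concentrated side is the cathode; the cell reaction moves Sn²⁺ from high to low concentration with n = 2.
Q = [Sn²⁺]_dilute/[Sn²⁺]_conc = 3.55 × 10^-5/0.0015 = 0.0237.
E = 0 − (0.0592/2) log Q = −(0.0592/2)(-1.626) = 0.0481 V.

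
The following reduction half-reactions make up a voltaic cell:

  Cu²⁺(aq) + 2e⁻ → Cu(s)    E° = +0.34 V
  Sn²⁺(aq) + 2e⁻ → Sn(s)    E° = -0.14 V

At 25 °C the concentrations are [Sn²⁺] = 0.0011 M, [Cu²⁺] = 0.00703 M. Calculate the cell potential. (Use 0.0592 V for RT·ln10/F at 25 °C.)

The Cu²⁺/Cu couple has the higher reduction potential and acts as the cathode, so E°_cell = +0.34 − (-0.14) = 0.48 V.
Balancing electrons gives n = 2; the reaction quotient is Q = [Sn²⁺]/[Cu²⁺] = 0.156.
At 25 °C, E = E° − (0.0592/n) log Q = 0.48 − (0.0592/2)(-0.806) = 0.480 + 0.024 = 0.504 V.

0.504 V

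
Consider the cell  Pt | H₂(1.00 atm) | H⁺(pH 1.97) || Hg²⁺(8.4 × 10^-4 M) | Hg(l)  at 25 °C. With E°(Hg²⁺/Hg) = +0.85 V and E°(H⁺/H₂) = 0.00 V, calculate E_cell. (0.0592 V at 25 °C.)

0.88 V

The Hg²⁺/Hg couple is the cathode, so E°_cell = 0.85 V; n = 2.
[H⁺] = 10^(−1.97) = 0.011 M, and Q = [H⁺]^2 / ([Hg²⁺]·P(H₂)) = 0.137.
E = E° − (0.0592/2) log Q = 0.85 − (0.0592/2)(-0.864) = 0.876 V.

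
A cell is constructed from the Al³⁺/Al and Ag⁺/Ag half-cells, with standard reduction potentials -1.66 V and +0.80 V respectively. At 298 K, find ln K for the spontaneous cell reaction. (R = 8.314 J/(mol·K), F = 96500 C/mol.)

ln K = 287.4

E°_cell = +0.80 − (-1.66) = 2.46 V, with n = 3 electrons transferred.
At equilibrium E = 0, so the Nernst equation gives ln K = nFE°/RT = (3)(96500)(2.46)/((8.314)(298)) = 287.45.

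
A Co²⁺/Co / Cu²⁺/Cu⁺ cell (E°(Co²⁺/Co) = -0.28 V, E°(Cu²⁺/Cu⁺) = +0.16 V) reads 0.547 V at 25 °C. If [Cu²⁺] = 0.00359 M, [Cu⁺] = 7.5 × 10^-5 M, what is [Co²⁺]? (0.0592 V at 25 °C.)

From the Nernst equation, log Q = n(E° − E)/0.0592 = 2(0.44 − 0.547)/0.0592 = -3.615, so Q = 2.43 × 10^-4.
With Q = [Co²⁺]·[Cu⁺]^2/[Cu²⁺]^2 and the known concentrations, [Co²⁺] in the numerator gives [Co²⁺] = 0.56 M.

0.56 M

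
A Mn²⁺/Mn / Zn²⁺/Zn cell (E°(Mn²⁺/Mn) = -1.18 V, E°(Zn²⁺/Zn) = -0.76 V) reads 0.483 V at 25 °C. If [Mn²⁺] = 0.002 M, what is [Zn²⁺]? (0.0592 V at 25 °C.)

0.27 M

From the Nernst equation, log Q = n(E° − E)/0.0592 = 2(0.42 − 0.483)/0.0592 = -2.128, so Q = 0.00744.
With Q = [Mn²⁺]/[Zn²⁺] and the known concentrations, [Zn²⁺] in the denominator gives [Zn²⁺] = 0.27 M.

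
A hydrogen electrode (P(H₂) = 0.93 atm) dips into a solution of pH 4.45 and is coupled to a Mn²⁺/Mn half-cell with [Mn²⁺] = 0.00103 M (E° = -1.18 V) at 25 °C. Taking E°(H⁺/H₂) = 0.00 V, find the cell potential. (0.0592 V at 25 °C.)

The hydrogen couple is the cathode, so E°_cell = 1.18 V; n = 2.
[H⁺] = 10^(−4.45) = 3.5 × 10^-5 M, and Q = [Mn²⁺]·P(H₂) / [H⁺]^2 = 7.61 × 10^5.
E = E° − (0.0592/2) log Q = 1.18 − (0.0592/2)(5.881) = 1.006 V.

1.01 V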